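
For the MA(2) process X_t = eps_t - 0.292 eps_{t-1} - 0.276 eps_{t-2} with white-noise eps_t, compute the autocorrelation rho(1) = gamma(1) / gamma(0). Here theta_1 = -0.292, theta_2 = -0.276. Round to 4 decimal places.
\rho(1) = -0.1820

For an MA(q) process with theta_0 = 1, the autocovariance is
  gamma(k) = sigma^2 * sum_{i=0..q-k} theta_i * theta_{i+k},
and rho(k) = gamma(k) / gamma(0). Sigma^2 cancels.
  numerator   = (1)*(-0.292) + (-0.292)*(-0.276) = -0.211408.
  denominator = (1)^2 + (-0.292)^2 + (-0.276)^2 = 1.16144.
  rho(1) = -0.211408 / 1.16144 = -0.1820.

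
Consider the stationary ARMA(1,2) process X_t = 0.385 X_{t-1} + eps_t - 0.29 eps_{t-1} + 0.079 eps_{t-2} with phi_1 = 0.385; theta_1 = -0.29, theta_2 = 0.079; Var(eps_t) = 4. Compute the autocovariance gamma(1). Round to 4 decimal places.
\gamma(1) = 0.4481

Multiply the model equation by X_{t-k} and take expectations. With theta_0 = psi_0 = 1 and psi_j the MA(infinity) weights, this gives
  gamma(k) - sum_i phi_i gamma(k-i) = c_k,
  c_k = sigma^2 * sum_{j=k..q} theta_j psi_{j-k}   (c_k = 0 for k > q),
using gamma(-m) = gamma(m).
psi-weights needed (psi_j = theta_j + sum_i phi_i psi_{j-i}):
  psi_1 = theta_1 + phi_1 = -0.29 + (0.385) = 0.095
  psi_2 = theta_2 + phi_1 psi_1 = 0.079 + (0.385)(0.095) = 0.115575
Right-hand sides:
  c_0 = sigma^2 (1 + theta_1 psi_1 + theta_2 psi_2) = 4 * (1 + (-0.29)(0.095) + (0.079)(0.115575)) = 4 * 0.98158 = 3.926322
  c_1 = sigma^2 (theta_1 + theta_2 psi_1) = 4 * (-0.29 + (0.079)(0.095)) = -1.12998
  c_2 = sigma^2 theta_2 = 4 * (0.079) = 0.316
Equations for k = 0 and k = 1 (AR order 1):
  gamma(0) = phi_1 gamma(1) + c_0
  gamma(1) = phi_1 gamma(0) + c_1
Substituting the second into the first: gamma(0) (1 - phi_1^2) = c_0 + phi_1 c_1, so
  gamma(0) = (c_0 + phi_1 c_1) / (1 - phi_1^2) = (3.926322 + (0.385)(-1.12998)) / (1 - (0.385)^2) = 3.491279 / 0.851775 = 4.098828.
  gamma(1) = phi_1 gamma(0) + c_1 = (0.385)(4.098828) + (-1.12998) = 0.448069.
Therefore gamma(1) = 0.4481 (to 4 decimal places).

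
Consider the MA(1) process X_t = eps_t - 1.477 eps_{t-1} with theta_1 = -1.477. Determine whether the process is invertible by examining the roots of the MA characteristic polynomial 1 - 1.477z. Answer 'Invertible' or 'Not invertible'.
\text{Not invertible}

The MA(q) characteristic polynomial is P(z) = 1 - 1.477z.
Invertibility requires all roots to lie outside the unit circle, i.e. |z| > 1 for every root.
This is linear in z: 1 + (-1.477) z = 0  =>  z = -1/(-1.477) = 0.677048,  |z| = 0.677048.
Moduli of all roots: 0.6770.
All moduli strictly greater than 1? No.
Verdict: Not invertible.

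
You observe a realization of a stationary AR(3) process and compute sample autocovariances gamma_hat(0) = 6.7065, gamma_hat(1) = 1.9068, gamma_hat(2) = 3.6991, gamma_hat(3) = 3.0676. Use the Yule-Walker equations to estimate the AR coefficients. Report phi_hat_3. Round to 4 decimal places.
\hat\phi_{3} = 0.3470

The Yule-Walker equations for an AR(p) process read, in matrix form,
  Gamma_p phi = r_p,   with   (Gamma_p)_{ij} = gamma(|i - j|),
                       (r_p)_i = gamma(i),   i,j = 1..p.
Substitute the sample gammas (Toeplitz matrix and right-hand side of size 3):
  Gamma_p = [[6.7065, 1.9068, 3.6991], [1.9068, 6.7065, 1.9068], [3.6991, 1.9068, 6.7065]]
  r_p     = [1.9068, 3.6991, 3.0676]
Written out (R1..R3):
  (R1) 6.7065 phi_1 + 1.9068 phi_2 + 3.6991 phi_3 = 1.9068
  (R2) 1.9068 phi_1 + 6.7065 phi_2 + 1.9068 phi_3 = 3.6991
  (R3) 3.6991 phi_1 + 1.9068 phi_2 + 6.7065 phi_3 = 3.0676
Gaussian elimination:
  R2 <- R2 - (1.9068/6.7065) R1 = R2 - (0.284321) R1:  6.164356 phi_2 + 0.855068 phi_3 = 3.156956
  R3 <- R3 - (3.6991/6.7065) R1 = R3 - (0.551569) R1:  0.855068 phi_2 + 4.66619 phi_3 = 2.015868
  R3 <- R3 - (0.855068/6.164356) R2 = R3 - (0.138712) R2:  4.547582 phi_3 = 1.577961
Back-substitution:
  phi_hat_3 = 1.577961 / 4.547582 = 0.346989
  phi_hat_2 = (3.156956 - (0.855068)(0.346989)) / 6.164356 = 0.463999
  phi_hat_1 = (1.9068 - (1.9068)(0.463999) - (3.6991)(0.346989)) / 6.7065 = -0.038992
So phi_hat = [-0.0390, 0.4640, 0.3470].
Therefore phi_hat_3 = 0.3470.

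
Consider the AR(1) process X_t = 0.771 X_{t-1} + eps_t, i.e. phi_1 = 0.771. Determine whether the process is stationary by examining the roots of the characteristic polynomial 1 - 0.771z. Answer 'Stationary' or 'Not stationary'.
\text{Stationary}

The AR(p) characteristic polynomial is P(z) = 1 - 0.771z.
Stationarity requires all roots to lie outside the unit circle, i.e. |z| > 1 for every root.
This is linear in z: 1 + (-0.771) z = 0  =>  z = -1/(-0.771) = 1.297017,  |z| = 1.297017.
Moduli of all roots: 1.2970.
All moduli strictly greater than 1? Yes.
Verdict: Stationary.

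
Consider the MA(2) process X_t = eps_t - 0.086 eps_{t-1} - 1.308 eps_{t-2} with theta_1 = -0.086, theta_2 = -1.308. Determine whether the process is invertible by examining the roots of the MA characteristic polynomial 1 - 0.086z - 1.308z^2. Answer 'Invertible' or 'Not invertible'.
\text{Not invertible}

The MA(q) characteristic polynomial is P(z) = 1 - 0.086z - 1.308z^2.
Invertibility requires all roots to lie outside the unit circle, i.e. |z| > 1 for every root.
Set 1 + (-0.086) z + (-1.308) z^2 = 0, i.e. a z^2 + b z + c = 0 with a = -1.308, b = -0.086, c = 1.
Discriminant D = b^2 - 4ac = (-0.086)^2 - 4*(-1.308)*1 = 0.007396 - (-5.232) = 5.239396.
D >= 0, so the roots are real: z = (-b +/- sqrt(D)) / (2a) = (0.086 +/- 2.288973) / (-2.616).
  z_1 = (0.086 + 2.288973) / (-2.616) = -0.9079,   |z_1| = 0.9079.
  z_2 = (0.086 - 2.288973) / (-2.616) = 0.8421,   |z_2| = 0.8421.
Moduli of all roots: 0.9079, 0.8421.
All moduli strictly greater than 1? No.
Verdict: Not invertible.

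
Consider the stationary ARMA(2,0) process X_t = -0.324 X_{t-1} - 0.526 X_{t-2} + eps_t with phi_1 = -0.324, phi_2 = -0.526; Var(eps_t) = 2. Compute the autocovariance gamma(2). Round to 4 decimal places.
\gamma(2) = -1.3239

Multiply the model equation by X_{t-k} and take expectations. With theta_0 = psi_0 = 1 and psi_j the MA(infinity) weights, this gives
  gamma(k) - sum_i phi_i gamma(k-i) = c_k,
  c_k = sigma^2 * sum_{j=k..q} theta_j psi_{j-k}   (c_k = 0 for k > q),
using gamma(-m) = gamma(m).
Pure AR (q = 0): c_0 = sigma^2 = 2, c_k = 0 for k >= 1.
Equations for k = 0, 1, 2 (AR order 2, c_2 = 0):
  (E0) gamma(0) = phi_1 gamma(1) + phi_2 gamma(2) + c_0
  (E1) gamma(1) = phi_1 gamma(0) + phi_2 gamma(1) + c_1
  (E2) gamma(2) = phi_1 gamma(1) + phi_2 gamma(0)
From (E1): gamma(1) = A gamma(0) + B with
  A = phi_1 / (1 - phi_2) = -0.324 / 1.526 = -0.21232,   B = c_1 / (1 - phi_2) = 0 / 1.526 = 0.
Insert (E2) into (E0): gamma(0) (1 - phi_2^2) = phi_1 (1 + phi_2) gamma(1) + c_0.
  phi_1 (1 + phi_2) = (-0.324)(0.474) = -0.153576,   1 - phi_2^2 = 0.723324.
Replace gamma(1) by A gamma(0) + B and collect gamma(0):
  gamma(0) [0.723324 - (-0.153576)(-0.21232)] = c_0 = 2
  gamma(0) * 0.690717 = 2
  gamma(0) = 2 / 0.690717 = 2.895543.
  gamma(1) = A gamma(0) = (-0.21232)(2.895543) = -0.614781.
  gamma(2) = phi_1 gamma(1) + phi_2 gamma(0) = (-0.324)(-0.614781) + (-0.526)(2.895543) = -1.323866.
Therefore gamma(2) = -1.3239 (to 4 decimal places).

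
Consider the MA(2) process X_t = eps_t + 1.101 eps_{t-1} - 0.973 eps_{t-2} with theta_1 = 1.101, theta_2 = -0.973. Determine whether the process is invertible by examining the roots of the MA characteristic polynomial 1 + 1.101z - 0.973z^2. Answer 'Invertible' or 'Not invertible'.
\text{Not invertible}

The MA(q) characteristic polynomial is P(z) = 1 + 1.101z - 0.973z^2.
Invertibility requires all roots to lie outside the unit circle, i.e. |z| > 1 for every root.
Set 1 + (1.101) z + (-0.973) z^2 = 0, i.e. a z^2 + b z + c = 0 with a = -0.973, b = 1.101, c = 1.
Discriminant D = b^2 - 4ac = (1.101)^2 - 4*(-0.973)*1 = 1.212201 - (-3.892) = 5.104201.
D >= 0, so the roots are real: z = (-b +/- sqrt(D)) / (2a) = (-1.101 +/- 2.259248) / (-1.946).
  z_1 = (-1.101 + 2.259248) / (-1.946) = -0.5952,   |z_1| = 0.5952.
  z_2 = (-1.101 - 2.259248) / (-1.946) = 1.7267,   |z_2| = 1.7267.
Moduli of all roots: 0.5952, 1.7267.
All moduli strictly greater than 1? No.
Verdict: Not invertible.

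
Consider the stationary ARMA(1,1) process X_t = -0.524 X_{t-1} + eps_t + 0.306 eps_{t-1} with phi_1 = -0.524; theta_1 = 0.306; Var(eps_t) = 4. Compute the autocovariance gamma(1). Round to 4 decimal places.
\gamma(1) = -1.0093

Multiply the model equation by X_{t-k} and take expectations. With theta_0 = psi_0 = 1 and psi_j the MA(infinity) weights, this gives
  gamma(k) - sum_i phi_i gamma(k-i) = c_k,
  c_k = sigma^2 * sum_{j=k..q} theta_j psi_{j-k}   (c_k = 0 for k > q),
using gamma(-m) = gamma(m).
psi-weights needed (psi_j = theta_j + sum_i phi_i psi_{j-i}):
  psi_1 = theta_1 + phi_1 = 0.306 + (-0.524) = -0.218
Right-hand sides:
  c_0 = sigma^2 (1 + theta_1 psi_1) = 4 * (1 + (0.306)(-0.218)) = 4 * 0.933292 = 3.733168
  c_1 = sigma^2 theta_1 = 4 * (0.306) = 1.224
  c_2 = 0
Equations for k = 0 and k = 1 (AR order 1):
  gamma(0) = phi_1 gamma(1) + c_0
  gamma(1) = phi_1 gamma(0) + c_1
Substituting the second into the first: gamma(0) (1 - phi_1^2) = c_0 + phi_1 c_1, so
  gamma(0) = (c_0 + phi_1 c_1) / (1 - phi_1^2) = (3.733168 + (-0.524)(1.224)) / (1 - (-0.524)^2) = 3.091792 / 0.725424 = 4.262048.
  gamma(1) = phi_1 gamma(0) + c_1 = (-0.524)(4.262048) + (1.224) = -1.009313.
Therefore gamma(1) = -1.0093 (to 4 decimal places).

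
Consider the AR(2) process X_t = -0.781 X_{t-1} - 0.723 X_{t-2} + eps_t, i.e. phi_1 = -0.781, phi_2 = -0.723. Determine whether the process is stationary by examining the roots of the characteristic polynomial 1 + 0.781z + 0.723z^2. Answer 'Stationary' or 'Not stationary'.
\text{Stationary}

The AR(p) characteristic polynomial is P(z) = 1 + 0.781z + 0.723z^2.
Stationarity requires all roots to lie outside the unit circle, i.e. |z| > 1 for every root.
Set 1 + (0.781) z + (0.723) z^2 = 0, i.e. a z^2 + b z + c = 0 with a = 0.723, b = 0.781, c = 1.
Discriminant D = b^2 - 4ac = (0.781)^2 - 4*(0.723)*1 = 0.609961 - (2.892) = -2.282039.
D < 0, so the roots are the complex-conjugate pair z = (-b +/- i sqrt(-D)) / (2a) = -0.5401 +/- 1.0447i.
For a conjugate pair |z|^2 = z * conj(z) = (product of roots) = c/a = 1/(0.723) = 1.383126, so |z| = sqrt(1.383126) = 1.1761 for both roots.
Moduli of all roots: 1.1761, 1.1761.
All moduli strictly greater than 1? Yes.
Verdict: Stationary.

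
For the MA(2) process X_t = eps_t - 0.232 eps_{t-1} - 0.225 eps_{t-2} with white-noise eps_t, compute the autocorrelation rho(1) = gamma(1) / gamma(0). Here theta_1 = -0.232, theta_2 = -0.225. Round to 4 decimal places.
\rho(1) = -0.1628

For an MA(q) process with theta_0 = 1, the autocovariance is
  gamma(k) = sigma^2 * sum_{i=0..q-k} theta_i * theta_{i+k},
and rho(k) = gamma(k) / gamma(0). Sigma^2 cancels.
  numerator   = (1)*(-0.232) + (-0.232)*(-0.225) = -0.1798.
  denominator = (1)^2 + (-0.232)^2 + (-0.225)^2 = 1.104449.
  rho(1) = -0.1798 / 1.104449 = -0.1628.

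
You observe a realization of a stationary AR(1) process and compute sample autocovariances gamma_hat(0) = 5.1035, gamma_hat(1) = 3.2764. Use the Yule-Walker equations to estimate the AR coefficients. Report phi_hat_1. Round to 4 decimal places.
\hat\phi_{1} = 0.6420

The Yule-Walker equations for an AR(p) process read, in matrix form,
  Gamma_p phi = r_p,   with   (Gamma_p)_{ij} = gamma(|i - j|),
                       (r_p)_i = gamma(i),   i,j = 1..p.
Substitute the sample gammas (Toeplitz matrix and right-hand side of size 1):
  Gamma_p = [[5.1035]]
  r_p     = [3.2764]
With p = 1 this is the single equation gamma(0) phi_1 = gamma(1):
  phi_hat_1 = gamma(1) / gamma(0) = 3.2764 / 5.1035 = 0.6420.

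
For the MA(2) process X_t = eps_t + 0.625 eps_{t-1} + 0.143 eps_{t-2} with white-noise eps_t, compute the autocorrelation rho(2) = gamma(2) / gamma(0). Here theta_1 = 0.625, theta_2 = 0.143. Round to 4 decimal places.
\rho(2) = 0.1013

For an MA(q) process with theta_0 = 1, the autocovariance is
  gamma(k) = sigma^2 * sum_{i=0..q-k} theta_i * theta_{i+k},
and rho(k) = gamma(k) / gamma(0). Sigma^2 cancels.
  numerator   = (1)*(0.143) = 0.143.
  denominator = (1)^2 + (0.625)^2 + (0.143)^2 = 1.411074.
  rho(2) = 0.143 / 1.411074 = 0.1013.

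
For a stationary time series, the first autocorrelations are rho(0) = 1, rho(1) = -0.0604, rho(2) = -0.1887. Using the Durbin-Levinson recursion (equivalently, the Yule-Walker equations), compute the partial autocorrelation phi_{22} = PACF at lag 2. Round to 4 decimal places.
\phi_{22} = -0.1931

The PACF at lag k is phi_{kk}, the last component of the solution
to the Yule-Walker system G_k phi = r_k where
  (G_k)_{ij} = rho(|i - j|), (r_k)_i = rho(i), i,j = 1..k.
Equivalently, Durbin-Levinson gives phi_{kk} iteratively:
  phi_{11} = rho(1)
  phi_{kk} = [rho(k) - sum_{j=1..k-1} phi_{k-1,j} rho(k-j)]
            / [1 - sum_{j=1..k-1} phi_{k-1,j} rho(j)],
  phi_{k,j} = phi_{k-1,j} - phi_{kk} phi_{k-1,k-j},  j = 1..k-1.
Step k = 1:
  phi_11 = rho(1) = -0.0604.
Step k = 2:
  phi_22 = [rho(2) - phi_11 rho(1)] / [1 - phi_11 rho(1)] = [-0.1887 - (-0.0604)(-0.0604)] / [1 - (-0.0604)(-0.0604)]
         = -0.19234816 / 0.99635184 = -0.1931.
Therefore phi_{22} = -0.1931.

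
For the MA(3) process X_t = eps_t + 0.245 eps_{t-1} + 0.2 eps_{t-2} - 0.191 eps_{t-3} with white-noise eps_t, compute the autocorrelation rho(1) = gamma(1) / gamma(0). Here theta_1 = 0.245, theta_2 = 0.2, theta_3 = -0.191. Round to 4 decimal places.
\rho(1) = 0.2251

For an MA(q) process with theta_0 = 1, the autocovariance is
  gamma(k) = sigma^2 * sum_{i=0..q-k} theta_i * theta_{i+k},
and rho(k) = gamma(k) / gamma(0). Sigma^2 cancels.
  numerator   = (1)*(0.245) + (0.245)*(0.2) + (0.2)*(-0.191) = 0.2558.
  denominator = (1)^2 + (0.245)^2 + (0.2)^2 + (-0.191)^2 = 1.136506.
  rho(1) = 0.2558 / 1.136506 = 0.2251.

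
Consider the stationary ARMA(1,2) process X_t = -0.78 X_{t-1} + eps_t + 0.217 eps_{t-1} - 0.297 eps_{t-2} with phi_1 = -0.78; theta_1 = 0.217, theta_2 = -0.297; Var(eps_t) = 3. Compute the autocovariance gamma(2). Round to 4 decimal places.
\gamma(2) = 0.7078

Multiply the model equation by X_{t-k} and take expectations. With theta_0 = psi_0 = 1 and psi_j the MA(infinity) weights, this gives
  gamma(k) - sum_i phi_i gamma(k-i) = c_k,
  c_k = sigma^2 * sum_{j=k..q} theta_j psi_{j-k}   (c_k = 0 for k > q),
using gamma(-m) = gamma(m).
psi-weights needed (psi_j = theta_j + sum_i phi_i psi_{j-i}):
  psi_1 = theta_1 + phi_1 = 0.217 + (-0.78) = -0.563
  psi_2 = theta_2 + phi_1 psi_1 = -0.297 + (-0.78)(-0.563) = 0.14214
Right-hand sides:
  c_0 = sigma^2 (1 + theta_1 psi_1 + theta_2 psi_2) = 3 * (1 + (0.217)(-0.563) + (-0.297)(0.14214)) = 3 * 0.835613 = 2.50684
  c_1 = sigma^2 (theta_1 + theta_2 psi_1) = 3 * (0.217 + (-0.297)(-0.563)) = 1.152633
  c_2 = sigma^2 theta_2 = 3 * (-0.297) = -0.891
Equations for k = 0 and k = 1 (AR order 1):
  gamma(0) = phi_1 gamma(1) + c_0
  gamma(1) = phi_1 gamma(0) + c_1
Substituting the second into the first: gamma(0) (1 - phi_1^2) = c_0 + phi_1 c_1, so
  gamma(0) = (c_0 + phi_1 c_1) / (1 - phi_1^2) = (2.50684 + (-0.78)(1.152633)) / (1 - (-0.78)^2) = 1.607787 / 0.3916 = 4.105686.
  gamma(1) = phi_1 gamma(0) + c_1 = (-0.78)(4.105686) + (1.152633) = -2.049802.
For k = 2: gamma(2) = phi_1 gamma(1) + c_2
  = (-0.78)(-2.049802) + (-0.891) = 0.707845.
Therefore gamma(2) = 0.7078 (to 4 decimal places).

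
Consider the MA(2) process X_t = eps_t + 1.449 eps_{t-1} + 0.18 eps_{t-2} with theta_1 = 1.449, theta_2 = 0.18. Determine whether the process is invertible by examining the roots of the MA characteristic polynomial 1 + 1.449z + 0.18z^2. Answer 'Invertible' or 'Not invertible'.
\text{Not invertible}

The MA(q) characteristic polynomial is P(z) = 1 + 1.449z + 0.18z^2.
Invertibility requires all roots to lie outside the unit circle, i.e. |z| > 1 for every root.
Set 1 + (1.449) z + (0.18) z^2 = 0, i.e. a z^2 + b z + c = 0 with a = 0.18, b = 1.449, c = 1.
Discriminant D = b^2 - 4ac = (1.449)^2 - 4*(0.18)*1 = 2.099601 - (0.72) = 1.379601.
D >= 0, so the roots are real: z = (-b +/- sqrt(D)) / (2a) = (-1.449 +/- 1.174564) / (0.36).
  z_1 = (-1.449 + 1.174564) / (0.36) = -0.7623,   |z_1| = 0.7623.
  z_2 = (-1.449 - 1.174564) / (0.36) = -7.2877,   |z_2| = 7.2877.
Moduli of all roots: 0.7623, 7.2877.
All moduli strictly greater than 1? No.
Verdict: Not invertible.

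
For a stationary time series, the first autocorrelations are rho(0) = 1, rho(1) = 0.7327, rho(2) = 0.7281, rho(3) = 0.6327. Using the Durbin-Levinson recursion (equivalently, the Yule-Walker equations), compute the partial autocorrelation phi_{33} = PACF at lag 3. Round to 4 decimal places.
\phi_{33} = 0.0441

The PACF at lag k is phi_{kk}, the last component of the solution
to the Yule-Walker system G_k phi = r_k where
  (G_k)_{ij} = rho(|i - j|), (r_k)_i = rho(i), i,j = 1..k.
Equivalently, Durbin-Levinson gives phi_{kk} iteratively:
  phi_{11} = rho(1)
  phi_{kk} = [rho(k) - sum_{j=1..k-1} phi_{k-1,j} rho(k-j)]
            / [1 - sum_{j=1..k-1} phi_{k-1,j} rho(j)],
  phi_{k,j} = phi_{k-1,j} - phi_{kk} phi_{k-1,k-j},  j = 1..k-1.
Step k = 1:
  phi_11 = rho(1) = 0.7327.
Step k = 2:
  phi_22 = [rho(2) - phi_11 rho(1)] / [1 - phi_11 rho(1)] = [0.7281 - (0.7327)(0.7327)] / [1 - (0.7327)(0.7327)]
         = 0.19125071 / 0.46315071 = 0.412934.
  Update: phi_21 = phi_11 - phi_22 phi_11 = 0.7327 - (0.412934)(0.7327) = 0.430143.
Step k = 3:
  phi_33 = [rho(3) - phi_21 rho(2) - phi_22 rho(1)] / [1 - phi_21 rho(1) - phi_22 rho(2)]
    numerator   = 0.6327 - (0.430143)(0.7281) - (0.412934)(0.7327) = 0.01695594
    denominator = 1 - (0.430143)(0.7327) - (0.412934)(0.7281) = 0.38417677
  phi_33 = 0.01695594 / 0.38417677 = 0.0441.
Therefore phi_{33} = 0.0441.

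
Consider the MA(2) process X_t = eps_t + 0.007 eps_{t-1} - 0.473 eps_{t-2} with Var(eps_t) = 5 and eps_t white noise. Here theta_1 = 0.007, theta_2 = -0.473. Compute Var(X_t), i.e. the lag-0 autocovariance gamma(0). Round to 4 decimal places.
\gamma(0) = 6.1189

For an MA(q) process X_t = eps_t + sum_i theta_i eps_{t-i} with
Var(eps_t) = sigma^2, the variance is
  gamma(0) = sigma^2 * (1 + sum_i theta_i^2).
  sum_i theta_i^2 = (0.007)^2 + (-0.473)^2 = 0.000049 + 0.223729 = 0.223778.
  gamma(0) = 5 * (1 + 0.223778) = 5 * 1.223778 = 6.11889, which rounds to 6.1189.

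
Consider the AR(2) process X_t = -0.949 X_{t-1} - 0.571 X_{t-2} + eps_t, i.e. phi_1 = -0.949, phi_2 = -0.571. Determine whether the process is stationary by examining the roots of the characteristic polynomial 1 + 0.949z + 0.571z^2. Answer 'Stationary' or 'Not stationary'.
\text{Stationary}

The AR(p) characteristic polynomial is P(z) = 1 + 0.949z + 0.571z^2.
Stationarity requires all roots to lie outside the unit circle, i.e. |z| > 1 for every root.
Set 1 + (0.949) z + (0.571) z^2 = 0, i.e. a z^2 + b z + c = 0 with a = 0.571, b = 0.949, c = 1.
Discriminant D = b^2 - 4ac = (0.949)^2 - 4*(0.571)*1 = 0.900601 - (2.284) = -1.383399.
D < 0, so the roots are the complex-conjugate pair z = (-b +/- i sqrt(-D)) / (2a) = -0.831 +/- 1.0299i.
For a conjugate pair |z|^2 = z * conj(z) = (product of roots) = c/a = 1/(0.571) = 1.751313, so |z| = sqrt(1.751313) = 1.3234 for both roots.
Moduli of all roots: 1.3234, 1.3234.
All moduli strictly greater than 1? Yes.
Verdict: Stationary.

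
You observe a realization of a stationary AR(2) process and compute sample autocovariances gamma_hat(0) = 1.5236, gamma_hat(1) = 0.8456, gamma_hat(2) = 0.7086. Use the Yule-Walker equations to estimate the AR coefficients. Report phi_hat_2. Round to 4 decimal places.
\hat\phi_{2} = 0.2270

The Yule-Walker equations for an AR(p) process read, in matrix form,
  Gamma_p phi = r_p,   with   (Gamma_p)_{ij} = gamma(|i - j|),
                       (r_p)_i = gamma(i),   i,j = 1..p.
Substitute the sample gammas (Toeplitz matrix and right-hand side of size 2):
  Gamma_p = [[1.5236, 0.8456], [0.8456, 1.5236]]
  r_p     = [0.8456, 0.7086]
Written out:
  1.5236 phi_1 + 0.8456 phi_2 = 0.8456
  0.8456 phi_1 + 1.5236 phi_2 = 0.7086
Solve by Cramer's rule:
  det = gamma(0)^2 - gamma(1)^2 = (1.5236)^2 - (0.8456)^2 = 2.32135696 - 0.71503936 = 1.6063176
  phi_hat_1 = [gamma(1) gamma(0) - gamma(1) gamma(2)] / det = [(0.8456)(1.5236) - (0.8456)(0.7086)] / 1.6063176 = 0.689164 / 1.6063176 = 0.429
  phi_hat_2 = [gamma(0) gamma(2) - gamma(1)^2] / det = [(1.5236)(0.7086) - (0.8456)^2] / 1.6063176 = 0.3645836 / 1.6063176 = 0.227
So phi_hat = [0.4290, 0.2270].
Therefore phi_hat_2 = 0.2270.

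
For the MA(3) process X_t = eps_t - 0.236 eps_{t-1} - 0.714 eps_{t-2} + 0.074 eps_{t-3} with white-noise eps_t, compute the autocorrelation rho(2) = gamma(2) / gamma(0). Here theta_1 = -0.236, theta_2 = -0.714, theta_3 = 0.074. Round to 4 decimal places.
\rho(2) = -0.4656

For an MA(q) process with theta_0 = 1, the autocovariance is
  gamma(k) = sigma^2 * sum_{i=0..q-k} theta_i * theta_{i+k},
and rho(k) = gamma(k) / gamma(0). Sigma^2 cancels.
  numerator   = (1)*(-0.714) + (-0.236)*(0.074) = -0.731464.
  denominator = (1)^2 + (-0.236)^2 + (-0.714)^2 + (0.074)^2 = 1.570968.
  rho(2) = -0.731464 / 1.570968 = -0.4656.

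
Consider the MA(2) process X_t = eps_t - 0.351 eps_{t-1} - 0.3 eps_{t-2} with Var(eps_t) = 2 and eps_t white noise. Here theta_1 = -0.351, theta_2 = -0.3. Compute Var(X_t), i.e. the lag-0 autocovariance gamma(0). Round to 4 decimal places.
\gamma(0) = 2.4264

For an MA(q) process X_t = eps_t + sum_i theta_i eps_{t-i} with
Var(eps_t) = sigma^2, the variance is
  gamma(0) = sigma^2 * (1 + sum_i theta_i^2).
  sum_i theta_i^2 = (-0.351)^2 + (-0.3)^2 = 0.123201 + 0.09 = 0.213201.
  gamma(0) = 2 * (1 + 0.213201) = 2 * 1.213201 = 2.426402, which rounds to 2.4264.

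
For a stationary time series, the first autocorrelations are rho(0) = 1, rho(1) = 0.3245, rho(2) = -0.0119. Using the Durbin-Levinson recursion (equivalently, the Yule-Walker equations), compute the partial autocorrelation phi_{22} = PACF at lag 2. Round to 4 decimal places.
\phi_{22} = -0.1310

The PACF at lag k is phi_{kk}, the last component of the solution
to the Yule-Walker system G_k phi = r_k where
  (G_k)_{ij} = rho(|i - j|), (r_k)_i = rho(i), i,j = 1..k.
Equivalently, Durbin-Levinson gives phi_{kk} iteratively:
  phi_{11} = rho(1)
  phi_{kk} = [rho(k) - sum_{j=1..k-1} phi_{k-1,j} rho(k-j)]
            / [1 - sum_{j=1..k-1} phi_{k-1,j} rho(j)],
  phi_{k,j} = phi_{k-1,j} - phi_{kk} phi_{k-1,k-j},  j = 1..k-1.
Step k = 1:
  phi_11 = rho(1) = 0.3245.
Step k = 2:
  phi_22 = [rho(2) - phi_11 rho(1)] / [1 - phi_11 rho(1)] = [-0.0119 - (0.3245)(0.3245)] / [1 - (0.3245)(0.3245)]
         = -0.11720025 / 0.89469975 = -0.131.
Therefore phi_{22} = -0.1310.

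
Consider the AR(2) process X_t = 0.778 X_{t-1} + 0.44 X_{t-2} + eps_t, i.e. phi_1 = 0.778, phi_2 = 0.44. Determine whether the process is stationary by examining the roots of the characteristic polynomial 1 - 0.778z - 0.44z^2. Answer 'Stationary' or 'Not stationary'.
\text{Not stationary}

The AR(p) characteristic polynomial is P(z) = 1 - 0.778z - 0.44z^2.
Stationarity requires all roots to lie outside the unit circle, i.e. |z| > 1 for every root.
Set 1 + (-0.778) z + (-0.44) z^2 = 0, i.e. a z^2 + b z + c = 0 with a = -0.44, b = -0.778, c = 1.
Discriminant D = b^2 - 4ac = (-0.778)^2 - 4*(-0.44)*1 = 0.605284 - (-1.76) = 2.365284.
D >= 0, so the roots are real: z = (-b +/- sqrt(D)) / (2a) = (0.778 +/- 1.537948) / (-0.88).
  z_1 = (0.778 + 1.537948) / (-0.88) = -2.6318,   |z_1| = 2.6318.
  z_2 = (0.778 - 1.537948) / (-0.88) = 0.8636,   |z_2| = 0.8636.
Moduli of all roots: 2.6318, 0.8636.
All moduli strictly greater than 1? No.
Verdict: Not stationary.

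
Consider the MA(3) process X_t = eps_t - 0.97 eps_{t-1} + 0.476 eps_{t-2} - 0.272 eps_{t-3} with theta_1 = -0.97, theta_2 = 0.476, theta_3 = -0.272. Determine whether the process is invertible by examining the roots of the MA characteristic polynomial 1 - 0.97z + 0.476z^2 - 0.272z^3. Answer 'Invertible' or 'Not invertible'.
\text{Invertible}

The MA(q) characteristic polynomial is P(z) = 1 - 0.97z + 0.476z^2 - 0.272z^3.
Invertibility requires all roots to lie outside the unit circle, i.e. |z| > 1 for every root.
Degree 3: look for a simple real root z0 first, then factor out (1 - z/z0) and solve the remaining quadratic.
Testing z0 = 1.25: P(1.25) = 1 + (-0.97)(1.25) + (0.476)(1.25)^2 + (-0.272)(1.25)^3
  = 1 + (-1.2125) + (0.74375) + (-0.53125) = 0.  So z_0 = 1.25 is a root, |z_0| = 1.25.
Divide out the factor (1 - 0.8 z) = (1 - z/z0) (since 1/z0 = 0.8):
  P(z) = (1 - 0.8 z)(1 + (-0.17) z + (0.34) z^2)
  [check: z-coef -0.17 - (0.8) = -0.97; z^2-coef 0.34 - (0.8)(-0.17) = 0.476; z^3-coef -(0.8)(0.34) = -0.272.]
Remaining roots from the quadratic factor 1 + (-0.17) z + (0.34) z^2:
  Set 1 + (-0.17) z + (0.34) z^2 = 0, i.e. a z^2 + b z + c = 0 with a = 0.34, b = -0.17, c = 1.
  Discriminant D = b^2 - 4ac = (-0.17)^2 - 4*(0.34)*1 = 0.0289 - (1.36) = -1.3311.
  D < 0, so the roots are the complex-conjugate pair z = (-b +/- i sqrt(-D)) / (2a) = 0.25 +/- 1.6967i.
  For a conjugate pair |z|^2 = z * conj(z) = (product of roots) = c/a = 1/(0.34) = 2.941176, so |z| = sqrt(2.941176) = 1.715 for both roots.
Moduli of all roots: 1.2500, 1.7150, 1.7150.
All moduli strictly greater than 1? Yes.
Verdict: Invertible.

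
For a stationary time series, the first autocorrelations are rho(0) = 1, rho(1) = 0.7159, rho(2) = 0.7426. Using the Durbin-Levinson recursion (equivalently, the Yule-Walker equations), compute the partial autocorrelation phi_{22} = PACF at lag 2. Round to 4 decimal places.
\phi_{22} = 0.4720

The PACF at lag k is phi_{kk}, the last component of the solution
to the Yule-Walker system G_k phi = r_k where
  (G_k)_{ij} = rho(|i - j|), (r_k)_i = rho(i), i,j = 1..k.
Equivalently, Durbin-Levinson gives phi_{kk} iteratively:
  phi_{11} = rho(1)
  phi_{kk} = [rho(k) - sum_{j=1..k-1} phi_{k-1,j} rho(k-j)]
            / [1 - sum_{j=1..k-1} phi_{k-1,j} rho(j)],
  phi_{k,j} = phi_{k-1,j} - phi_{kk} phi_{k-1,k-j},  j = 1..k-1.
Step k = 1:
  phi_11 = rho(1) = 0.7159.
Step k = 2:
  phi_22 = [rho(2) - phi_11 rho(1)] / [1 - phi_11 rho(1)] = [0.7426 - (0.7159)(0.7159)] / [1 - (0.7159)(0.7159)]
         = 0.23008719 / 0.48748719 = 0.472.
Therefore phi_{22} = 0.4720.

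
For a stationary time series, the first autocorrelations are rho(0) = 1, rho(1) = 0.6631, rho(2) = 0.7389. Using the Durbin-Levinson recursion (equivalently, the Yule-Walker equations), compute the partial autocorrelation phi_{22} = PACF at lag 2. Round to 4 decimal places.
\phi_{22} = 0.5340

The PACF at lag k is phi_{kk}, the last component of the solution
to the Yule-Walker system G_k phi = r_k where
  (G_k)_{ij} = rho(|i - j|), (r_k)_i = rho(i), i,j = 1..k.
Equivalently, Durbin-Levinson gives phi_{kk} iteratively:
  phi_{11} = rho(1)
  phi_{kk} = [rho(k) - sum_{j=1..k-1} phi_{k-1,j} rho(k-j)]
            / [1 - sum_{j=1..k-1} phi_{k-1,j} rho(j)],
  phi_{k,j} = phi_{k-1,j} - phi_{kk} phi_{k-1,k-j},  j = 1..k-1.
Step k = 1:
  phi_11 = rho(1) = 0.6631.
Step k = 2:
  phi_22 = [rho(2) - phi_11 rho(1)] / [1 - phi_11 rho(1)] = [0.7389 - (0.6631)(0.6631)] / [1 - (0.6631)(0.6631)]
         = 0.29919839 / 0.56029839 = 0.534.
Therefore phi_{22} = 0.5340.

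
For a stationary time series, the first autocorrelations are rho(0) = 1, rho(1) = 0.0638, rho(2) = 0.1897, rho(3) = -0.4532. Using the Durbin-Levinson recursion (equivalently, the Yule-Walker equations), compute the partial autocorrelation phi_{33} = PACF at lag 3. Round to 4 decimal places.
\phi_{33} = -0.4940

The PACF at lag k is phi_{kk}, the last component of the solution
to the Yule-Walker system G_k phi = r_k where
  (G_k)_{ij} = rho(|i - j|), (r_k)_i = rho(i), i,j = 1..k.
Equivalently, Durbin-Levinson gives phi_{kk} iteratively:
  phi_{11} = rho(1)
  phi_{kk} = [rho(k) - sum_{j=1..k-1} phi_{k-1,j} rho(k-j)]
            / [1 - sum_{j=1..k-1} phi_{k-1,j} rho(j)],
  phi_{k,j} = phi_{k-1,j} - phi_{kk} phi_{k-1,k-j},  j = 1..k-1.
Step k = 1:
  phi_11 = rho(1) = 0.0638.
Step k = 2:
  phi_22 = [rho(2) - phi_11 rho(1)] / [1 - phi_11 rho(1)] = [0.1897 - (0.0638)(0.0638)] / [1 - (0.0638)(0.0638)]
         = 0.18562956 / 0.99592956 = 0.186388.
  Update: phi_21 = phi_11 - phi_22 phi_11 = 0.0638 - (0.186388)(0.0638) = 0.051908.
Step k = 3:
  phi_33 = [rho(3) - phi_21 rho(2) - phi_22 rho(1)] / [1 - phi_21 rho(1) - phi_22 rho(2)]
    numerator   = -0.4532 - (0.051908)(0.1897) - (0.186388)(0.0638) = -0.4749386
    denominator = 1 - (0.051908)(0.0638) - (0.186388)(0.1897) = 0.96133039
  phi_33 = -0.4749386 / 0.96133039 = -0.494.
Therefore phi_{33} = -0.4940.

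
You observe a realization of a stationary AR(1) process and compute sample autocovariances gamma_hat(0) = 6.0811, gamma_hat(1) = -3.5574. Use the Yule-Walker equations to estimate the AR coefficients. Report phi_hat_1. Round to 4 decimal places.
\hat\phi_{1} = -0.5850

The Yule-Walker equations for an AR(p) process read, in matrix form,
  Gamma_p phi = r_p,   with   (Gamma_p)_{ij} = gamma(|i - j|),
                       (r_p)_i = gamma(i),   i,j = 1..p.
Substitute the sample gammas (Toeplitz matrix and right-hand side of size 1):
  Gamma_p = [[6.0811]]
  r_p     = [-3.5574]
With p = 1 this is the single equation gamma(0) phi_1 = gamma(1):
  phi_hat_1 = gamma(1) / gamma(0) = -3.5574 / 6.0811 = -0.5850.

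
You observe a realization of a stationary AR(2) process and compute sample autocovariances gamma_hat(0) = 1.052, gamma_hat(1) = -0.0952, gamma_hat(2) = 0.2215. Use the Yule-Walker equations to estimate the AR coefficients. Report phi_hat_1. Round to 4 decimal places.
\hat\phi_{1} = -0.0720

The Yule-Walker equations for an AR(p) process read, in matrix form,
  Gamma_p phi = r_p,   with   (Gamma_p)_{ij} = gamma(|i - j|),
                       (r_p)_i = gamma(i),   i,j = 1..p.
Substitute the sample gammas (Toeplitz matrix and right-hand side of size 2):
  Gamma_p = [[1.052, -0.0952], [-0.0952, 1.052]]
  r_p     = [-0.0952, 0.2215]
Written out:
  1.052 phi_1 - 0.0952 phi_2 = -0.0952
  -0.0952 phi_1 + 1.052 phi_2 = 0.2215
Solve by Cramer's rule:
  det = gamma(0)^2 - gamma(1)^2 = (1.052)^2 - (-0.0952)^2 = 1.106704 - 0.00906304 = 1.09764096
  phi_hat_1 = [gamma(1) gamma(0) - gamma(1) gamma(2)] / det = [(-0.0952)(1.052) - (-0.0952)(0.2215)] / 1.09764096 = -0.0790636 / 1.09764096 = -0.072
  phi_hat_2 = [gamma(0) gamma(2) - gamma(1)^2] / det = [(1.052)(0.2215) - (-0.0952)^2] / 1.09764096 = 0.22395496 / 1.09764096 = 0.204
So phi_hat = [-0.0720, 0.2040].
Therefore phi_hat_1 = -0.0720.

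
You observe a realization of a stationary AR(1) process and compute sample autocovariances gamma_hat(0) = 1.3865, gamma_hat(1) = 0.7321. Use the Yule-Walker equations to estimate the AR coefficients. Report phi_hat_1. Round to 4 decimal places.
\hat\phi_{1} = 0.5280

The Yule-Walker equations for an AR(p) process read, in matrix form,
  Gamma_p phi = r_p,   with   (Gamma_p)_{ij} = gamma(|i - j|),
                       (r_p)_i = gamma(i),   i,j = 1..p.
Substitute the sample gammas (Toeplitz matrix and right-hand side of size 1):
  Gamma_p = [[1.3865]]
  r_p     = [0.7321]
With p = 1 this is the single equation gamma(0) phi_1 = gamma(1):
  phi_hat_1 = gamma(1) / gamma(0) = 0.7321 / 1.3865 = 0.5280.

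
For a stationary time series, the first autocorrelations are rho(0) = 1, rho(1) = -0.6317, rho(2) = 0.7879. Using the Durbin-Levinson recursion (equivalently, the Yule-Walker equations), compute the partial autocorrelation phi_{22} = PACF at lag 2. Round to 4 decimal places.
\phi_{22} = 0.6471

The PACF at lag k is phi_{kk}, the last component of the solution
to the Yule-Walker system G_k phi = r_k where
  (G_k)_{ij} = rho(|i - j|), (r_k)_i = rho(i), i,j = 1..k.
Equivalently, Durbin-Levinson gives phi_{kk} iteratively:
  phi_{11} = rho(1)
  phi_{kk} = [rho(k) - sum_{j=1..k-1} phi_{k-1,j} rho(k-j)]
            / [1 - sum_{j=1..k-1} phi_{k-1,j} rho(j)],
  phi_{k,j} = phi_{k-1,j} - phi_{kk} phi_{k-1,k-j},  j = 1..k-1.
Step k = 1:
  phi_11 = rho(1) = -0.6317.
Step k = 2:
  phi_22 = [rho(2) - phi_11 rho(1)] / [1 - phi_11 rho(1)] = [0.7879 - (-0.6317)(-0.6317)] / [1 - (-0.6317)(-0.6317)]
         = 0.38885511 / 0.60095511 = 0.6471.
Therefore phi_{22} = 0.6471.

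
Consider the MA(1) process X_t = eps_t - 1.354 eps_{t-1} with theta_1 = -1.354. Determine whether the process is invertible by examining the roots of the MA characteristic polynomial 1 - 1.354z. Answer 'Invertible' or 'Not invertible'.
\text{Not invertible}

The MA(q) characteristic polynomial is P(z) = 1 - 1.354z.
Invertibility requires all roots to lie outside the unit circle, i.e. |z| > 1 for every root.
This is linear in z: 1 + (-1.354) z = 0  =>  z = -1/(-1.354) = 0.738552,  |z| = 0.738552.
Moduli of all roots: 0.7386.
All moduli strictly greater than 1? No.
Verdict: Not invertible.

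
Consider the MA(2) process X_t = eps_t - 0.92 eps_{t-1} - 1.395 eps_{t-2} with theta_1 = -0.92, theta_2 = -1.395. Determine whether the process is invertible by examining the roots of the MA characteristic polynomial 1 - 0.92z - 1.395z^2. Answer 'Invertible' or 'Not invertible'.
\text{Not invertible}

The MA(q) characteristic polynomial is P(z) = 1 - 0.92z - 1.395z^2.
Invertibility requires all roots to lie outside the unit circle, i.e. |z| > 1 for every root.
Set 1 + (-0.92) z + (-1.395) z^2 = 0, i.e. a z^2 + b z + c = 0 with a = -1.395, b = -0.92, c = 1.
Discriminant D = b^2 - 4ac = (-0.92)^2 - 4*(-1.395)*1 = 0.8464 - (-5.58) = 6.4264.
D >= 0, so the roots are real: z = (-b +/- sqrt(D)) / (2a) = (0.92 +/- 2.535035) / (-2.79).
  z_1 = (0.92 + 2.535035) / (-2.79) = -1.2384,   |z_1| = 1.2384.
  z_2 = (0.92 - 2.535035) / (-2.79) = 0.5789,   |z_2| = 0.5789.
Moduli of all roots: 1.2384, 0.5789.
All moduli strictly greater than 1? No.
Verdict: Not invertible.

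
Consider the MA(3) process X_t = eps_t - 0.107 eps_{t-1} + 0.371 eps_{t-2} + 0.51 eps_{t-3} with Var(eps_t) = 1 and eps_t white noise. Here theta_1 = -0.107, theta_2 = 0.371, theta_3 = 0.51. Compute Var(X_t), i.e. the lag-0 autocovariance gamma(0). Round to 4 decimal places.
\gamma(0) = 1.4092

For an MA(q) process X_t = eps_t + sum_i theta_i eps_{t-i} with
Var(eps_t) = sigma^2, the variance is
  gamma(0) = sigma^2 * (1 + sum_i theta_i^2).
  sum_i theta_i^2 = (-0.107)^2 + (0.371)^2 + (0.51)^2 = 0.011449 + 0.137641 + 0.2601 = 0.40919.
  gamma(0) = 1 * (1 + 0.40919) = 1 * 1.40919 = 1.40919, which rounds to 1.4092.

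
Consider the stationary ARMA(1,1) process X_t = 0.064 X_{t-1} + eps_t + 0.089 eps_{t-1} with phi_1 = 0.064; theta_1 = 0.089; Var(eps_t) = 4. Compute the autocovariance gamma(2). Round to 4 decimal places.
\gamma(2) = 0.0396

Multiply the model equation by X_{t-k} and take expectations. With theta_0 = psi_0 = 1 and psi_j the MA(infinity) weights, this gives
  gamma(k) - sum_i phi_i gamma(k-i) = c_k,
  c_k = sigma^2 * sum_{j=k..q} theta_j psi_{j-k}   (c_k = 0 for k > q),
using gamma(-m) = gamma(m).
psi-weights needed (psi_j = theta_j + sum_i phi_i psi_{j-i}):
  psi_1 = theta_1 + phi_1 = 0.089 + (0.064) = 0.153
Right-hand sides:
  c_0 = sigma^2 (1 + theta_1 psi_1) = 4 * (1 + (0.089)(0.153)) = 4 * 1.013617 = 4.054468
  c_1 = sigma^2 theta_1 = 4 * (0.089) = 0.356
  c_2 = 0
Equations for k = 0 and k = 1 (AR order 1):
  gamma(0) = phi_1 gamma(1) + c_0
  gamma(1) = phi_1 gamma(0) + c_1
Substituting the second into the first: gamma(0) (1 - phi_1^2) = c_0 + phi_1 c_1, so
  gamma(0) = (c_0 + phi_1 c_1) / (1 - phi_1^2) = (4.054468 + (0.064)(0.356)) / (1 - (0.064)^2) = 4.077252 / 0.995904 = 4.094021.
  gamma(1) = phi_1 gamma(0) + c_1 = (0.064)(4.094021) + (0.356) = 0.618017.
For k = 2 (> q): gamma(2) = phi_1 gamma(1) = (0.064)(0.618017) = 0.039553.
Therefore gamma(2) = 0.0396 (to 4 decimal places).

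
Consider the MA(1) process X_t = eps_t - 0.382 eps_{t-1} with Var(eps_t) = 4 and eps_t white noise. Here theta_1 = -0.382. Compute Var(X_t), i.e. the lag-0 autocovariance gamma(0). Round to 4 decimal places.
\gamma(0) = 4.5837

For an MA(q) process X_t = eps_t + sum_i theta_i eps_{t-i} with
Var(eps_t) = sigma^2, the variance is
  gamma(0) = sigma^2 * (1 + sum_i theta_i^2).
  sum_i theta_i^2 = (-0.382)^2 = 0.145924.
  gamma(0) = 4 * (1 + 0.145924) = 4 * 1.145924 = 4.583696, which rounds to 4.5837.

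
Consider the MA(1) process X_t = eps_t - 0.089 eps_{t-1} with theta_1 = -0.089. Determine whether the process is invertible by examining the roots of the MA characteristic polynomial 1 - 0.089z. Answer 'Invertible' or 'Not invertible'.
\text{Invertible}

The MA(q) characteristic polynomial is P(z) = 1 - 0.089z.
Invertibility requires all roots to lie outside the unit circle, i.e. |z| > 1 for every root.
This is linear in z: 1 + (-0.089) z = 0  =>  z = -1/(-0.089) = 11.235955,  |z| = 11.235955.
Moduli of all roots: 11.2360.
All moduli strictly greater than 1? Yes.
Verdict: Invertible.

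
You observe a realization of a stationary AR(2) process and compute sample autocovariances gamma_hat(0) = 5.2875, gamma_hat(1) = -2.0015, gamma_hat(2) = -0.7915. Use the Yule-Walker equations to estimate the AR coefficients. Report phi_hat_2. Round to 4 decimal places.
\hat\phi_{2} = -0.3420

The Yule-Walker equations for an AR(p) process read, in matrix form,
  Gamma_p phi = r_p,   with   (Gamma_p)_{ij} = gamma(|i - j|),
                       (r_p)_i = gamma(i),   i,j = 1..p.
Substitute the sample gammas (Toeplitz matrix and right-hand side of size 2):
  Gamma_p = [[5.2875, -2.0015], [-2.0015, 5.2875]]
  r_p     = [-2.0015, -0.7915]
Written out:
  5.2875 phi_1 - 2.0015 phi_2 = -2.0015
  -2.0015 phi_1 + 5.2875 phi_2 = -0.7915
Solve by Cramer's rule:
  det = gamma(0)^2 - gamma(1)^2 = (5.2875)^2 - (-2.0015)^2 = 27.95765625 - 4.00600225 = 23.951654
  phi_hat_1 = [gamma(1) gamma(0) - gamma(1) gamma(2)] / det = [(-2.0015)(5.2875) - (-2.0015)(-0.7915)] / 23.951654 = -12.1671185 / 23.951654 = -0.508
  phi_hat_2 = [gamma(0) gamma(2) - gamma(1)^2] / det = [(5.2875)(-0.7915) - (-2.0015)^2] / 23.951654 = -8.1910585 / 23.951654 = -0.342
So phi_hat = [-0.5080, -0.3420].
Therefore phi_hat_2 = -0.3420.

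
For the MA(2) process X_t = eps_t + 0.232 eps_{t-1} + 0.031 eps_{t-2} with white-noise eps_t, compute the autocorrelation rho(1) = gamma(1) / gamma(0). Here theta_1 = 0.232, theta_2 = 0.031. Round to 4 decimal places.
\rho(1) = 0.2268

For an MA(q) process with theta_0 = 1, the autocovariance is
  gamma(k) = sigma^2 * sum_{i=0..q-k} theta_i * theta_{i+k},
and rho(k) = gamma(k) / gamma(0). Sigma^2 cancels.
  numerator   = (1)*(0.232) + (0.232)*(0.031) = 0.239192.
  denominator = (1)^2 + (0.232)^2 + (0.031)^2 = 1.054785.
  rho(1) = 0.239192 / 1.054785 = 0.2268.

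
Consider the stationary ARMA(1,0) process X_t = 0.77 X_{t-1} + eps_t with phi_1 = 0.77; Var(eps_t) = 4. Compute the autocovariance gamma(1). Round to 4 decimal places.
\gamma(1) = 7.5657

Multiply the model equation by X_{t-k} and take expectations. With theta_0 = psi_0 = 1 and psi_j the MA(infinity) weights, this gives
  gamma(k) - sum_i phi_i gamma(k-i) = c_k,
  c_k = sigma^2 * sum_{j=k..q} theta_j psi_{j-k}   (c_k = 0 for k > q),
using gamma(-m) = gamma(m).
Pure AR (q = 0): c_0 = sigma^2 = 4, c_k = 0 for k >= 1.
Equations for k = 0 and k = 1 (AR order 1):
  gamma(0) = phi_1 gamma(1) + c_0
  gamma(1) = phi_1 gamma(0) + c_1
Substituting the second into the first: gamma(0) (1 - phi_1^2) = c_0 + phi_1 c_1, so
  gamma(0) = c_0 / (1 - phi_1^2) = 4 / (1 - (0.77)^2) = 4 / 0.4071 = 9.825596.
  gamma(1) = phi_1 gamma(0) = (0.77)(9.825596) = 7.565709.
Therefore gamma(1) = 7.5657 (to 4 decimal places).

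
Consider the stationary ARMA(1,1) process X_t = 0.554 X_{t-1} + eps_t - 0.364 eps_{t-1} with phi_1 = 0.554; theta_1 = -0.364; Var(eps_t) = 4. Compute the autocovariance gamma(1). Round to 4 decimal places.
\gamma(1) = 0.8754

Multiply the model equation by X_{t-k} and take expectations. With theta_0 = psi_0 = 1 and psi_j the MA(infinity) weights, this gives
  gamma(k) - sum_i phi_i gamma(k-i) = c_k,
  c_k = sigma^2 * sum_{j=k..q} theta_j psi_{j-k}   (c_k = 0 for k > q),
using gamma(-m) = gamma(m).
psi-weights needed (psi_j = theta_j + sum_i phi_i psi_{j-i}):
  psi_1 = theta_1 + phi_1 = -0.364 + (0.554) = 0.19
Right-hand sides:
  c_0 = sigma^2 (1 + theta_1 psi_1) = 4 * (1 + (-0.364)(0.19)) = 4 * 0.93084 = 3.72336
  c_1 = sigma^2 theta_1 = 4 * (-0.364) = -1.456
  c_2 = 0
Equations for k = 0 and k = 1 (AR order 1):
  gamma(0) = phi_1 gamma(1) + c_0
  gamma(1) = phi_1 gamma(0) + c_1
Substituting the second into the first: gamma(0) (1 - phi_1^2) = c_0 + phi_1 c_1, so
  gamma(0) = (c_0 + phi_1 c_1) / (1 - phi_1^2) = (3.72336 + (0.554)(-1.456)) / (1 - (0.554)^2) = 2.916736 / 0.693084 = 4.208344.
  gamma(1) = phi_1 gamma(0) + c_1 = (0.554)(4.208344) + (-1.456) = 0.875423.
Therefore gamma(1) = 0.8754 (to 4 decimal places).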